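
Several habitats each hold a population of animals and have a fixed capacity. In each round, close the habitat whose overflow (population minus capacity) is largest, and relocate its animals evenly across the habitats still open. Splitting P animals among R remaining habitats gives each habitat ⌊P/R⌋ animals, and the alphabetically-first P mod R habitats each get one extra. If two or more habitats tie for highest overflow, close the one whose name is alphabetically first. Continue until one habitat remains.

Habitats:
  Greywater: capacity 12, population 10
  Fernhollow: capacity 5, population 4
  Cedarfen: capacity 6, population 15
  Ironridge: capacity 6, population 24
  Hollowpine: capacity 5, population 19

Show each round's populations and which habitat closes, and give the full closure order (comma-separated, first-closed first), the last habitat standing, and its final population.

Closure order: Ironridge, Hollowpine, Cedarfen, Fernhollow
Last habitat: Greywater with 72 animals

Round 1: Cedarfen=15 Fernhollow=4 Greywater=10 Hollowpine=19 Ironridge=24 → close Ironridge (overflow 18)
  24÷4 = 6 each, +1 to first 0
Round 2: Cedarfen=21 Fernhollow=10 Greywater=16 Hollowpine=25 → close Hollowpine (overflow 20)
  25÷3 = 8 each, +1 to first 1
Round 3: Cedarfen=30 Fernhollow=18 Greywater=24 → close Cedarfen (overflow 24)
  30÷2 = 15 each, +1 to first 0
Round 4: Fernhollow=33 Greywater=39 → close Fernhollow (overflow 28)
  33÷1 = 33 each, +1 to first 0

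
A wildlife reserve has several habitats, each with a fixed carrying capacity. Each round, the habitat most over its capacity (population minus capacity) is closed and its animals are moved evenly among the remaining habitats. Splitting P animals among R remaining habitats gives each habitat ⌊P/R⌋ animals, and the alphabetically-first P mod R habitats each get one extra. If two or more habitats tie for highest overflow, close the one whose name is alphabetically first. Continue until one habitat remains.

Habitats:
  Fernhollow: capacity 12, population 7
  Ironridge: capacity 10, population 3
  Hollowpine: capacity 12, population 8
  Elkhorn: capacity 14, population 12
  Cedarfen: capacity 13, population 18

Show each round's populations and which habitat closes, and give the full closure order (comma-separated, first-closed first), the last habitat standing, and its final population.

Closure order: Cedarfen, Elkhorn, Fernhollow, Hollowpine
Last habitat: Ironridge with 48 animals

Round 1: Cedarfen=18 Elkhorn=12 Fernhollow=7 Hollowpine=8 Ironridge=3 → close Cedarfen (overflow 5)
  18÷4 = 4 each, +1 to first 2
Round 2: Elkhorn=17 Fernhollow=12 Hollowpine=12 Ironridge=7 → close Elkhorn (overflow 3)
  17÷3 = 5 each, +1 to first 2
Round 3: Fernhollow=18 Hollowpine=18 Ironridge=12 → close Fernhollow (overflow 6)
  18÷2 = 9 each, +1 to first 0
Round 4: Hollowpine=27 Ironridge=21 → close Hollowpine (overflow 15)
  27÷1 = 27 each, +1 to first 0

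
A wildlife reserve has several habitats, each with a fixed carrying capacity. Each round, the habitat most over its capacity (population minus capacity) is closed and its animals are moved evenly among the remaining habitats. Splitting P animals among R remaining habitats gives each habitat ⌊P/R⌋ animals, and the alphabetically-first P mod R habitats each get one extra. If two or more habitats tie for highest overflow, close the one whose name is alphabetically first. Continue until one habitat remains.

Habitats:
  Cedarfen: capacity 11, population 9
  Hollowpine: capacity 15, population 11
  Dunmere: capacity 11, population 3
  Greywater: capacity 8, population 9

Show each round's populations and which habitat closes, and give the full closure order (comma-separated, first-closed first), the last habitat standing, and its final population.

Closure order: Greywater, Cedarfen, Hollowpine
Last habitat: Dunmere with 32 animals

Round 1: Cedarfen=9 Dunmere=3 Greywater=9 Hollowpine=11 → close Greywater (overflow 1)
  9÷3 = 3 each, +1 to first 0
Round 2: Cedarfen=12 Dunmere=6 Hollowpine=14 → close Cedarfen (overflow 1)
  12÷2 = 6 each, +1 to first 0
Round 3: Dunmere=12 Hollowpine=20 → close Hollowpine (overflow 5)
  20÷1 = 20 each, +1 to first 0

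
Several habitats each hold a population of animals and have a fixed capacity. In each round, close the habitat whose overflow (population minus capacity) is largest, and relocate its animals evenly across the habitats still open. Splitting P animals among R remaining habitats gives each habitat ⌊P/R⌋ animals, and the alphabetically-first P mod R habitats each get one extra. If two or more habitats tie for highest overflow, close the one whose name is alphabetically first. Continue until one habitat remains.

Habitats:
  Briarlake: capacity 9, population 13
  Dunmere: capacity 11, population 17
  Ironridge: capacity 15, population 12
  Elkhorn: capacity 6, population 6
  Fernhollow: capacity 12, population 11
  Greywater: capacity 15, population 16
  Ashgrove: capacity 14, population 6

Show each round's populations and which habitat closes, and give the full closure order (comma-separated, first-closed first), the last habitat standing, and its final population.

Closure order: Dunmere, Briarlake, Greywater, Elkhorn, Fernhollow, Ironridge
Last habitat: Ashgrove with 81 animals

Round 1: Ashgrove=6 Briarlake=13 Dunmere=17 Elkhorn=6 Fernhollow=11 Greywater=16 Ironridge=12 → close Dunmere (overflow 6)
  17÷6 = 2 each, +1 to first 5
Round 2: Ashgrove=9 Briarlake=16 Elkhorn=9 Fernhollow=14 Greywater=19 Ironridge=14 → close Briarlake (overflow 7)
  16÷5 = 3 each, +1 to first 1
Round 3: Ashgrove=13 Elkhorn=12 Fernhollow=17 Greywater=22 Ironridge=17 → close Greywater (overflow 7)
  22÷4 = 5 each, +1 to first 2
Round 4: Ashgrove=19 Elkhorn=18 Fernhollow=22 Ironridge=22 → close Elkhorn (overflow 12)
  18÷3 = 6 each, +1 to first 0
Round 5: Ashgrove=25 Fernhollow=28 Ironridge=28 → close Fernhollow (overflow 16)
  28÷2 = 14 each, +1 to first 0
Round 6: Ashgrove=39 Ironridge=42 → close Ironridge (overflow 27)
  42÷1 = 42 each, +1 to first 0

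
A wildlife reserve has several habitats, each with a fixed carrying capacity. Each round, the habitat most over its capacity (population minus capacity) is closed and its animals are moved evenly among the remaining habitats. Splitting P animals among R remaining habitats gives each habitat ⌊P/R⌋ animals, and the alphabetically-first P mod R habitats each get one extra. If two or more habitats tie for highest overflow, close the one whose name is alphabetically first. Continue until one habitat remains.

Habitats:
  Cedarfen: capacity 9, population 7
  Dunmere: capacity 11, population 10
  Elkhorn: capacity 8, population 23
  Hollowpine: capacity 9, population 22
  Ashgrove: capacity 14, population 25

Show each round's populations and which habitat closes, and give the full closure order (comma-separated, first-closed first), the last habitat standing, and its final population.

Round 1: Ashgrove=25 Cedarfen=7 Dunmere=10 Elkhorn=23 Hollowpine=22 → close Elkhorn (overflow 15)
  23÷4 = 5 each, +1 to first 3
Round 2: Ashgrove=31 Cedarfen=13 Dunmere=16 Hollowpine=27 → close Hollowpine (overflow 18)
  27÷3 = 9 each, +1 to first 0
Round 3: Ashgrove=40 Cedarfen=22 Dunmere=25 → close Ashgrove (overflow 26)
  40÷2 = 20 each, +1 to first 0
Round 4: Cedarfen=42 Dunmere=45 → close Dunmere (overflow 34)
  45÷1 = 45 each, +1 to first 0

Closure order: Elkhorn, Hollowpine, Ashgrove, Dunmere
Last habitat: Cedarfen with 87 animals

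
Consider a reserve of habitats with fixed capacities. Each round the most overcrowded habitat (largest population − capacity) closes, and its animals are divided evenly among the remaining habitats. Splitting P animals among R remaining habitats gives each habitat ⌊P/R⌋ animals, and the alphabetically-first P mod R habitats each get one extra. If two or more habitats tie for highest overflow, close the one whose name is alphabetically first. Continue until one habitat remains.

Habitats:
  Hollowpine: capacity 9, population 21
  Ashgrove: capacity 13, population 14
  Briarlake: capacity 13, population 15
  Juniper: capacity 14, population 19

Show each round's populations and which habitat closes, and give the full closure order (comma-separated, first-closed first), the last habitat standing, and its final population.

Round 1: Ashgrove=14 Briarlake=15 Hollowpine=21 Juniper=19 → close Hollowpine (overflow 12)
  21÷3 = 7 each, +1 to first 0
Round 2: Ashgrove=21 Briarlake=22 Juniper=26 → close Juniper (overflow 12)
  26÷2 = 13 each, +1 to first 0
Round 3: Ashgrove=34 Briarlake=35 → close Briarlake (overflow 22)
  35÷1 = 35 each, +1 to first 0

Closure order: Hollowpine, Juniper, Briarlake
Last habitat: Ashgrove with 69 animals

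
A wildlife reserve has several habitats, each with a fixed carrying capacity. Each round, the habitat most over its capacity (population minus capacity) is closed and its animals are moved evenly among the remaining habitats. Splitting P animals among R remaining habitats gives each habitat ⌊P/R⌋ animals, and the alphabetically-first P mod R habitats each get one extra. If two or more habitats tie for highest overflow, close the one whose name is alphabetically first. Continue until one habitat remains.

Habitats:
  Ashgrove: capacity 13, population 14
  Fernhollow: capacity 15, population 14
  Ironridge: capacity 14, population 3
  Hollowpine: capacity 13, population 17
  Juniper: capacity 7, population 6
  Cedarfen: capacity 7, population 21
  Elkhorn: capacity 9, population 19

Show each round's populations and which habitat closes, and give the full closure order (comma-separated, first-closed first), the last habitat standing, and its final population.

Round 1: Ashgrove=14 Cedarfen=21 Elkhorn=19 Fernhollow=14 Hollowpine=17 Ironridge=3 Juniper=6 → close Cedarfen (overflow 14)
  21÷6 = 3 each, +1 to first 3
Round 2: Ashgrove=18 Elkhorn=23 Fernhollow=18 Hollowpine=20 Ironridge=6 Juniper=9 → close Elkhorn (overflow 14)
  23÷5 = 4 each, +1 to first 3
Round 3: Ashgrove=23 Fernhollow=23 Hollowpine=25 Ironridge=10 Juniper=13 → close Hollowpine (overflow 12)
  25÷4 = 6 each, +1 to first 1
Round 4: Ashgrove=30 Fernhollow=29 Ironridge=16 Juniper=19 → close Ashgrove (overflow 17)
  30÷3 = 10 each, +1 to first 0
Round 5: Fernhollow=39 Ironridge=26 Juniper=29 → close Fernhollow (overflow 24)
  39÷2 = 19 each, +1 to first 1
Round 6: Ironridge=46 Juniper=48 → close Juniper (overflow 41)
  48÷1 = 48 each, +1 to first 0

Closure order: Cedarfen, Elkhorn, Hollowpine, Ashgrove, Fernhollow, Juniper
Last habitat: Ironridge with 94 animals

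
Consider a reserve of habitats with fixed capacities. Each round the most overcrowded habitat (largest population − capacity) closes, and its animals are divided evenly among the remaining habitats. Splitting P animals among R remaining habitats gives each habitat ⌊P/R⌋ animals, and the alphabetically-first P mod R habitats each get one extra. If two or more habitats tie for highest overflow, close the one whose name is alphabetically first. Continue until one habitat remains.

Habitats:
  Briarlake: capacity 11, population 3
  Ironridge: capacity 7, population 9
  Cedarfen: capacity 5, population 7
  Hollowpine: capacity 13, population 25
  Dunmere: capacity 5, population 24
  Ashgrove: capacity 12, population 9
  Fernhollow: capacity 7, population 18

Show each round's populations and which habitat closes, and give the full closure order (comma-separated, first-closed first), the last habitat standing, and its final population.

Round 1: Ashgrove=9 Briarlake=3 Cedarfen=7 Dunmere=24 Fernhollow=18 Hollowpine=25 Ironridge=9 → close Dunmere (overflow 19)
  24÷6 = 4 each, +1 to first 0
Round 2: Ashgrove=13 Briarlake=7 Cedarfen=11 Fernhollow=22 Hollowpine=29 Ironridge=13 → close Hollowpine (overflow 16)
  29÷5 = 5 each, +1 to first 4
Round 3: Ashgrove=19 Briarlake=13 Cedarfen=17 Fernhollow=28 Ironridge=18 → close Fernhollow (overflow 21)
  28÷4 = 7 each, +1 to first 0
Round 4: Ashgrove=26 Briarlake=20 Cedarfen=24 Ironridge=25 → close Cedarfen (overflow 19)
  24÷3 = 8 each, +1 to first 0
Round 5: Ashgrove=34 Briarlake=28 Ironridge=33 → close Ironridge (overflow 26)
  33÷2 = 16 each, +1 to first 1
Round 6: Ashgrove=51 Briarlake=44 → close Ashgrove (overflow 39)
  51÷1 = 51 each, +1 to first 0

Closure order: Dunmere, Hollowpine, Fernhollow, Cedarfen, Ironridge, Ashgrove
Last habitat: Briarlake with 95 animals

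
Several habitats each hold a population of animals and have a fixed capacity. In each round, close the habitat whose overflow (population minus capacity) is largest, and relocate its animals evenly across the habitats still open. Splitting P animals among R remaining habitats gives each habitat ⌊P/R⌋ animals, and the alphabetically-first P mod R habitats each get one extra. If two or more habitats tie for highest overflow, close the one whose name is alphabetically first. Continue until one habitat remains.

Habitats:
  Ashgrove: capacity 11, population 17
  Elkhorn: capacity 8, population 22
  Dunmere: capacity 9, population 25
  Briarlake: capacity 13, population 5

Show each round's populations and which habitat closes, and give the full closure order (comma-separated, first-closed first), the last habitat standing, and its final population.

Closure order: Dunmere, Elkhorn, Ashgrove
Last habitat: Briarlake with 69 animals

Round 1: Ashgrove=17 Briarlake=5 Dunmere=25 Elkhorn=22 → close Dunmere (overflow 16)
  25÷3 = 8 each, +1 to first 1
Round 2: Ashgrove=26 Briarlake=13 Elkhorn=30 → close Elkhorn (overflow 22)
  30÷2 = 15 each, +1 to first 0
Round 3: Ashgrove=41 Briarlake=28 → close Ashgrove (overflow 30)
  41÷1 = 41 each, +1 to first 0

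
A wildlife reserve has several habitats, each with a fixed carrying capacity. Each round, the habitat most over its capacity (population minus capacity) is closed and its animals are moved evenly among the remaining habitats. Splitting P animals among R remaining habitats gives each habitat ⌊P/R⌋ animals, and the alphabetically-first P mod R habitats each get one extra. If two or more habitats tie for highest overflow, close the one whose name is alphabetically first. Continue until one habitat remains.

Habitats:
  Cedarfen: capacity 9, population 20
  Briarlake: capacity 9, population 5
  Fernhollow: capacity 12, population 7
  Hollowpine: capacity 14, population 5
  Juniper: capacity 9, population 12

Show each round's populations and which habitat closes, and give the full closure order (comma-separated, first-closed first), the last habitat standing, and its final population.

Round 1: Briarlake=5 Cedarfen=20 Fernhollow=7 Hollowpine=5 Juniper=12 → close Cedarfen (overflow 11)
  20÷4 = 5 each, +1 to first 0
Round 2: Briarlake=10 Fernhollow=12 Hollowpine=10 Juniper=17 → close Juniper (overflow 8)
  17÷3 = 5 each, +1 to first 2
Round 3: Briarlake=16 Fernhollow=18 Hollowpine=15 → close Briarlake (overflow 7)
  16÷2 = 8 each, +1 to first 0
Round 4: Fernhollow=26 Hollowpine=23 → close Fernhollow (overflow 14)
  26÷1 = 26 each, +1 to first 0

Closure order: Cedarfen, Juniper, Briarlake, Fernhollow
Last habitat: Hollowpine with 49 animals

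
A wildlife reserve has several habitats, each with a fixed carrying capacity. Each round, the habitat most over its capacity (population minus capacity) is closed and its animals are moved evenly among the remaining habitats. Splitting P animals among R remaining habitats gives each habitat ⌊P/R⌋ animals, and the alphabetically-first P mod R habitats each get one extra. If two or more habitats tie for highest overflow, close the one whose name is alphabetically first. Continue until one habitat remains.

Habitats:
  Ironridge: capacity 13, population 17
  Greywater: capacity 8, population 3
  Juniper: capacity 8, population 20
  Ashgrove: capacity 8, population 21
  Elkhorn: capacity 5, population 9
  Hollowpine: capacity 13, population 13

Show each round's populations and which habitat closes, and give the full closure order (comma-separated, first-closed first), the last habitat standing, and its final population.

Round 1: Ashgrove=21 Elkhorn=9 Greywater=3 Hollowpine=13 Ironridge=17 Juniper=20 → close Ashgrove (overflow 13)
  21÷5 = 4 each, +1 to first 1
Round 2: Elkhorn=14 Greywater=7 Hollowpine=17 Ironridge=21 Juniper=24 → close Juniper (overflow 16)
  24÷4 = 6 each, +1 to first 0
Round 3: Elkhorn=20 Greywater=13 Hollowpine=23 Ironridge=27 → close Elkhorn (overflow 15)
  20÷3 = 6 each, +1 to first 2
Round 4: Greywater=20 Hollowpine=30 Ironridge=33 → close Ironridge (overflow 20)
  33÷2 = 16 each, +1 to first 1
Round 5: Greywater=37 Hollowpine=46 → close Hollowpine (overflow 33)
  46÷1 = 46 each, +1 to first 0

Closure order: Ashgrove, Juniper, Elkhorn, Ironridge, Hollowpine
Last habitat: Greywater with 83 animals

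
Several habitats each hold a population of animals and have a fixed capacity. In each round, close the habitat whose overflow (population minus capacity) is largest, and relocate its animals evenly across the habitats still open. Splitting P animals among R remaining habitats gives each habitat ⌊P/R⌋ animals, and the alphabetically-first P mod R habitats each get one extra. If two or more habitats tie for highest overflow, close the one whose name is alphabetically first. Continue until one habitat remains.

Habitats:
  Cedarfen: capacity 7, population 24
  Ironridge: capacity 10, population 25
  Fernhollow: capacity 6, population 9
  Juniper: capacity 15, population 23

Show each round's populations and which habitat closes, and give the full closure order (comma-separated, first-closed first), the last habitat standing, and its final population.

Closure order: Cedarfen, Ironridge, Juniper
Last habitat: Fernhollow with 81 animals

Round 1: Cedarfen=24 Fernhollow=9 Ironridge=25 Juniper=23 → close Cedarfen (overflow 17)
  24÷3 = 8 each, +1 to first 0
Round 2: Fernhollow=17 Ironridge=33 Juniper=31 → close Ironridge (overflow 23)
  33÷2 = 16 each, +1 to first 1
Round 3: Fernhollow=34 Juniper=47 → close Juniper (overflow 32)
  47÷1 = 47 each, +1 to first 0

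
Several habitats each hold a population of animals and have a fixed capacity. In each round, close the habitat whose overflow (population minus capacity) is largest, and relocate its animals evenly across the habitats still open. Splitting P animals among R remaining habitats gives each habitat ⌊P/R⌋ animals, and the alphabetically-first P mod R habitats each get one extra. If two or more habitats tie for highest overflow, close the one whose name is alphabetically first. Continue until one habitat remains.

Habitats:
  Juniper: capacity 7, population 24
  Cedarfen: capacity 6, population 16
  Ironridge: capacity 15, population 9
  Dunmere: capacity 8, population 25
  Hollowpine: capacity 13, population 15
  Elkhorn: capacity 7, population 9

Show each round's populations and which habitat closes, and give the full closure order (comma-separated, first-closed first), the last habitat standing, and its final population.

Closure order: Dunmere, Juniper, Cedarfen, Elkhorn, Hollowpine
Last habitat: Ironridge with 98 animals

Round 1: Cedarfen=16 Dunmere=25 Elkhorn=9 Hollowpine=15 Ironridge=9 Juniper=24 → close Dunmere (overflow 17)
  25÷5 = 5 each, +1 to first 0
Round 2: Cedarfen=21 Elkhorn=14 Hollowpine=20 Ironridge=14 Juniper=29 → close Juniper (overflow 22)
  29÷4 = 7 each, +1 to first 1
Round 3: Cedarfen=29 Elkhorn=21 Hollowpine=27 Ironridge=21 → close Cedarfen (overflow 23)
  29÷3 = 9 each, +1 to first 2
Round 4: Elkhorn=31 Hollowpine=37 Ironridge=30 → close Elkhorn (overflow 24)
  31÷2 = 15 each, +1 to first 1
Round 5: Hollowpine=53 Ironridge=45 → close Hollowpine (overflow 40)
  53÷1 = 53 each, +1 to first 0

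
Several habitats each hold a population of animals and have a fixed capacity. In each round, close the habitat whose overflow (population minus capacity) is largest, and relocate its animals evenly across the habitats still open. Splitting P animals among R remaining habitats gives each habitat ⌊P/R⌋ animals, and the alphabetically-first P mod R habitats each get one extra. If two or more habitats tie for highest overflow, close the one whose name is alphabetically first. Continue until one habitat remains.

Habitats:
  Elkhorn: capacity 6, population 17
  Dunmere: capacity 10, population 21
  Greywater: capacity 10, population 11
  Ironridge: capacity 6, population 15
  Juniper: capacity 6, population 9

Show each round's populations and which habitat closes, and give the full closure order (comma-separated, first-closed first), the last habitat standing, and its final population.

Round 1: Dunmere=21 Elkhorn=17 Greywater=11 Ironridge=15 Juniper=9 → close Dunmere (overflow 11)
  21÷4 = 5 each, +1 to first 1
Round 2: Elkhorn=23 Greywater=16 Ironridge=20 Juniper=14 → close Elkhorn (overflow 17)
  23÷3 = 7 each, +1 to first 2
Round 3: Greywater=24 Ironridge=28 Juniper=21 → close Ironridge (overflow 22)
  28÷2 = 14 each, +1 to first 0
Round 4: Greywater=38 Juniper=35 → close Juniper (overflow 29)
  35÷1 = 35 each, +1 to first 0

Closure order: Dunmere, Elkhorn, Ironridge, Juniper
Last habitat: Greywater with 73 animals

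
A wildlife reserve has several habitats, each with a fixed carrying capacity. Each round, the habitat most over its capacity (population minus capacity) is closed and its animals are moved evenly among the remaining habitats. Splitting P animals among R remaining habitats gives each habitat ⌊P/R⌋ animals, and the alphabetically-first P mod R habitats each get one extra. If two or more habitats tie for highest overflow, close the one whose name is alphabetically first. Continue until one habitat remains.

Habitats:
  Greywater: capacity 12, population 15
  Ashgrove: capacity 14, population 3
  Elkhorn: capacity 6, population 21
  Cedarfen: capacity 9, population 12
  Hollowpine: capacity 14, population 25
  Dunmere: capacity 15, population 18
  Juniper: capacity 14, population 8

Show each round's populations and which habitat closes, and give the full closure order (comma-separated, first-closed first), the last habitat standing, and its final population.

Closure order: Elkhorn, Hollowpine, Cedarfen, Dunmere, Greywater, Ashgrove
Last habitat: Juniper with 102 animals

Round 1: Ashgrove=3 Cedarfen=12 Dunmere=18 Elkhorn=21 Greywater=15 Hollowpine=25 Juniper=8 → close Elkhorn (overflow 15)
  21÷6 = 3 each, +1 to first 3
Round 2: Ashgrove=7 Cedarfen=16 Dunmere=22 Greywater=18 Hollowpine=28 Juniper=11 → close Hollowpine (overflow 14)
  28÷5 = 5 each, +1 to first 3
Round 3: Ashgrove=13 Cedarfen=22 Dunmere=28 Greywater=23 Juniper=16 → close Cedarfen (overflow 13)
  22÷4 = 5 each, +1 to first 2
Round 4: Ashgrove=19 Dunmere=34 Greywater=28 Juniper=21 → close Dunmere (overflow 19)
  34÷3 = 11 each, +1 to first 1
Round 5: Ashgrove=31 Greywater=39 Juniper=32 → close Greywater (overflow 27)
  39÷2 = 19 each, +1 to first 1
Round 6: Ashgrove=51 Juniper=51 → close Ashgrove (overflow 37)
  51÷1 = 51 each, +1 to first 0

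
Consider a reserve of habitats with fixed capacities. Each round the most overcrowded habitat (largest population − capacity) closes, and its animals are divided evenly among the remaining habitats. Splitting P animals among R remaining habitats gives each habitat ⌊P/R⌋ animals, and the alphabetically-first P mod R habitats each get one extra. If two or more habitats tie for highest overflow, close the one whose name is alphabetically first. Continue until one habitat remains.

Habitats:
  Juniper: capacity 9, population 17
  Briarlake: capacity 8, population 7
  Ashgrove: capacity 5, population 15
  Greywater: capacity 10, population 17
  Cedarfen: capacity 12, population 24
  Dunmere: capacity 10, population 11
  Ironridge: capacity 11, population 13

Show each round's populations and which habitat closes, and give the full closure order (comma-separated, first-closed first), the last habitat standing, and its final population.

Closure order: Cedarfen, Ashgrove, Greywater, Juniper, Ironridge, Briarlake
Last habitat: Dunmere with 104 animals

Round 1: Ashgrove=15 Briarlake=7 Cedarfen=24 Dunmere=11 Greywater=17 Ironridge=13 Juniper=17 → close Cedarfen (overflow 12)
  24÷6 = 4 each, +1 to first 0
Round 2: Ashgrove=19 Briarlake=11 Dunmere=15 Greywater=21 Ironridge=17 Juniper=21 → close Ashgrove (overflow 14)
  19÷5 = 3 each, +1 to first 4
Round 3: Briarlake=15 Dunmere=19 Greywater=25 Ironridge=21 Juniper=24 → close Greywater (overflow 15)
  25÷4 = 6 each, +1 to first 1
Round 4: Briarlake=22 Dunmere=25 Ironridge=27 Juniper=30 → close Juniper (overflow 21)
  30÷3 = 10 each, +1 to first 0
Round 5: Briarlake=32 Dunmere=35 Ironridge=37 → close Ironridge (overflow 26)
  37÷2 = 18 each, +1 to first 1
Round 6: Briarlake=51 Dunmere=53 → close Briarlake (overflow 43)
  51÷1 = 51 each, +1 to first 0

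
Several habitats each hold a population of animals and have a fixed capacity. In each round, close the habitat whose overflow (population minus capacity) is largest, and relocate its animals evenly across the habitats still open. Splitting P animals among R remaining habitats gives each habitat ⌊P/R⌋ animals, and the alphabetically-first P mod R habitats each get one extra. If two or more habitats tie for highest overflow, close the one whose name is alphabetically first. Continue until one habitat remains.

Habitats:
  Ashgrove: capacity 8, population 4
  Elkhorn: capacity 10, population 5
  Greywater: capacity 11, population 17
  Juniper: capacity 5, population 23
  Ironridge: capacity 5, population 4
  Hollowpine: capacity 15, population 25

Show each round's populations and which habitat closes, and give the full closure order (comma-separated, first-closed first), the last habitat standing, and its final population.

Round 1: Ashgrove=4 Elkhorn=5 Greywater=17 Hollowpine=25 Ironridge=4 Juniper=23 → close Juniper (overflow 18)
  23÷5 = 4 each, +1 to first 3
Round 2: Ashgrove=9 Elkhorn=10 Greywater=22 Hollowpine=29 Ironridge=8 → close Hollowpine (overflow 14)
  29÷4 = 7 each, +1 to first 1
Round 3: Ashgrove=17 Elkhorn=17 Greywater=29 Ironridge=15 → close Greywater (overflow 18)
  29÷3 = 9 each, +1 to first 2
Round 4: Ashgrove=27 Elkhorn=27 Ironridge=24 → close Ashgrove (overflow 19)
  27÷2 = 13 each, +1 to first 1
Round 5: Elkhorn=41 Ironridge=37 → close Ironridge (overflow 32)
  37÷1 = 37 each, +1 to first 0

Closure order: Juniper, Hollowpine, Greywater, Ashgrove, Ironridge
Last habitat: Elkhorn with 78 animals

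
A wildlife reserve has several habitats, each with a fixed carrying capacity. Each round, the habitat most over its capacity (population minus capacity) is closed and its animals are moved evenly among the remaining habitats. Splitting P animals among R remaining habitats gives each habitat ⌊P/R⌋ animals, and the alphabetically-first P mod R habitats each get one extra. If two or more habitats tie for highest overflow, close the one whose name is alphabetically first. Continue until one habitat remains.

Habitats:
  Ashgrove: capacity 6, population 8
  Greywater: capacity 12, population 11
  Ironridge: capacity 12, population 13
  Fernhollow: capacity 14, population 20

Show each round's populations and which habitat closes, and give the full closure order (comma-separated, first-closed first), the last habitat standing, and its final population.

Closure order: Fernhollow, Ashgrove, Greywater
Last habitat: Ironridge with 52 animals

Round 1: Ashgrove=8 Fernhollow=20 Greywater=11 Ironridge=13 → close Fernhollow (overflow 6)
  20÷3 = 6 each, +1 to first 2
Round 2: Ashgrove=15 Greywater=18 Ironridge=19 → close Ashgrove (overflow 9)
  15÷2 = 7 each, +1 to first 1
Round 3: Greywater=26 Ironridge=26 → close Greywater (overflow 14)
  26÷1 = 26 each, +1 to first 0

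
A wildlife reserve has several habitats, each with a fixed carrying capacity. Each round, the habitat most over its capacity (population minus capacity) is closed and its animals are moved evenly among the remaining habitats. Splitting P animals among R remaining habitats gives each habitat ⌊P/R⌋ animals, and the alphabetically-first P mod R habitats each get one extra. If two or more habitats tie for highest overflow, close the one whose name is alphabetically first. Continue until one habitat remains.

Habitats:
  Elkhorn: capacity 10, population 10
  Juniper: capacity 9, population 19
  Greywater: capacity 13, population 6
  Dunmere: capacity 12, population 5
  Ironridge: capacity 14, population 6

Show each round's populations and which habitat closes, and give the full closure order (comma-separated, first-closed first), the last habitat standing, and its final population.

Round 1: Dunmere=5 Elkhorn=10 Greywater=6 Ironridge=6 Juniper=19 → close Juniper (overflow 10)
  19÷4 = 4 each, +1 to first 3
Round 2: Dunmere=10 Elkhorn=15 Greywater=11 Ironridge=10 → close Elkhorn (overflow 5)
  15÷3 = 5 each, +1 to first 0
Round 3: Dunmere=15 Greywater=16 Ironridge=15 → close Dunmere (overflow 3)
  15÷2 = 7 each, +1 to first 1
Round 4: Greywater=24 Ironridge=22 → close Greywater (overflow 11)
  24÷1 = 24 each, +1 to first 0

Closure order: Juniper, Elkhorn, Dunmere, Greywater
Last habitat: Ironridge with 46 animals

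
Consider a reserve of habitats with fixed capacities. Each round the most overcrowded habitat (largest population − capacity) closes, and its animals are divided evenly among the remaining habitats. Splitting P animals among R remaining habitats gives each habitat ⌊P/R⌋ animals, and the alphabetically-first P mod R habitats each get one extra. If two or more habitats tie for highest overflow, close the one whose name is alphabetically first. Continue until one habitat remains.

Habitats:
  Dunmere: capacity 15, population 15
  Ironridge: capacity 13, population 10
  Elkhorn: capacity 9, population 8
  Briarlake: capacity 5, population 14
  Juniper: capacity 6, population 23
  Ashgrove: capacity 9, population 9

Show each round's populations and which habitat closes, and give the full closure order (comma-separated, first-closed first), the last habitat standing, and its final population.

Closure order: Juniper, Briarlake, Ashgrove, Dunmere, Elkhorn
Last habitat: Ironridge with 79 animals

Round 1: Ashgrove=9 Briarlake=14 Dunmere=15 Elkhorn=8 Ironridge=10 Juniper=23 → close Juniper (overflow 17)
  23÷5 = 4 each, +1 to first 3
Round 2: Ashgrove=14 Briarlake=19 Dunmere=20 Elkhorn=12 Ironridge=14 → close Briarlake (overflow 14)
  19÷4 = 4 each, +1 to first 3
Round 3: Ashgrove=19 Dunmere=25 Elkhorn=17 Ironridge=18 → close Ashgrove (overflow 10)
  19÷3 = 6 each, +1 to first 1
Round 4: Dunmere=32 Elkhorn=23 Ironridge=24 → close Dunmere (overflow 17)
  32÷2 = 16 each, +1 to first 0
Round 5: Elkhorn=39 Ironridge=40 → close Elkhorn (overflow 30)
  39÷1 = 39 each, +1 to first 0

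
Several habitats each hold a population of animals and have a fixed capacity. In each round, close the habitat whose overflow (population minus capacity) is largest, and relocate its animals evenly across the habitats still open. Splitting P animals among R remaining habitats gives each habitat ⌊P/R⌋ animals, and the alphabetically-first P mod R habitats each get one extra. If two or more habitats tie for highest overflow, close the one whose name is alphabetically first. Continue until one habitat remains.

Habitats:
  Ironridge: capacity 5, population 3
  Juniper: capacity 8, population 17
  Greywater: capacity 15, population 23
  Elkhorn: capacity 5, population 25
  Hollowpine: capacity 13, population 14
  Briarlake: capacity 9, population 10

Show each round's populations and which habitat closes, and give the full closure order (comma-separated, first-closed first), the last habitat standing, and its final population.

Closure order: Elkhorn, Juniper, Greywater, Briarlake, Hollowpine
Last habitat: Ironridge with 92 animals

Round 1: Briarlake=10 Elkhorn=25 Greywater=23 Hollowpine=14 Ironridge=3 Juniper=17 → close Elkhorn (overflow 20)
  25÷5 = 5 each, +1 to first 0
Round 2: Briarlake=15 Greywater=28 Hollowpine=19 Ironridge=8 Juniper=22 → close Juniper (overflow 14)
  22÷4 = 5 each, +1 to first 2
Round 3: Briarlake=21 Greywater=34 Hollowpine=24 Ironridge=13 → close Greywater (overflow 19)
  34÷3 = 11 each, +1 to first 1
Round 4: Briarlake=33 Hollowpine=35 Ironridge=24 → close Briarlake (overflow 24)
  33÷2 = 16 each, +1 to first 1
Round 5: Hollowpine=52 Ironridge=40 → close Hollowpine (overflow 39)
  52÷1 = 52 each, +1 to first 0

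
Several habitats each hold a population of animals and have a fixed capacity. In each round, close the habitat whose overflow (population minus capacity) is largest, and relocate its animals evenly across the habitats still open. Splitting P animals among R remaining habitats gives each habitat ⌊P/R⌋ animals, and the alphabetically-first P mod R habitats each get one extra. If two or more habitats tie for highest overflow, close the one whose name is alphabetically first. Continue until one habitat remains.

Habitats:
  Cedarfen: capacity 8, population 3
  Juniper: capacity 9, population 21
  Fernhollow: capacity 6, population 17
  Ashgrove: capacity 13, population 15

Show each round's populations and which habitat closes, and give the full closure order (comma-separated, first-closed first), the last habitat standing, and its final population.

Closure order: Juniper, Fernhollow, Ashgrove
Last habitat: Cedarfen with 56 animals

Round 1: Ashgrove=15 Cedarfen=3 Fernhollow=17 Juniper=21 → close Juniper (overflow 12)
  21÷3 = 7 each, +1 to first 0
Round 2: Ashgrove=22 Cedarfen=10 Fernhollow=24 → close Fernhollow (overflow 18)
  24÷2 = 12 each, +1 to first 0
Round 3: Ashgrove=34 Cedarfen=22 → close Ashgrove (overflow 21)
  34÷1 = 34 each, +1 to first 0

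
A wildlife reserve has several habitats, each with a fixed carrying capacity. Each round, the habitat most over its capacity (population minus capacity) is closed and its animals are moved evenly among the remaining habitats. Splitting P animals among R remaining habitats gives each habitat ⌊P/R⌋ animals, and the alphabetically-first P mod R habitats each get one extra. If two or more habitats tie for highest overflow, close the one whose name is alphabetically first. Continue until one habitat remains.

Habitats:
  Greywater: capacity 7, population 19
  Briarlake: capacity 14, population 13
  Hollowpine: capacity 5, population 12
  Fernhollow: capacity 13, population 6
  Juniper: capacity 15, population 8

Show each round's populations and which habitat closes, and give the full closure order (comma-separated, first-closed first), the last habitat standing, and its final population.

Round 1: Briarlake=13 Fernhollow=6 Greywater=19 Hollowpine=12 Juniper=8 → close Greywater (overflow 12)
  19÷4 = 4 each, +1 to first 3
Round 2: Briarlake=18 Fernhollow=11 Hollowpine=17 Juniper=12 → close Hollowpine (overflow 12)
  17÷3 = 5 each, +1 to first 2
Round 3: Briarlake=24 Fernhollow=17 Juniper=17 → close Briarlake (overflow 10)
  24÷2 = 12 each, +1 to first 0
Round 4: Fernhollow=29 Juniper=29 → close Fernhollow (overflow 16)
  29÷1 = 29 each, +1 to first 0

Closure order: Greywater, Hollowpine, Briarlake, Fernhollow
Last habitat: Juniper with 58 animals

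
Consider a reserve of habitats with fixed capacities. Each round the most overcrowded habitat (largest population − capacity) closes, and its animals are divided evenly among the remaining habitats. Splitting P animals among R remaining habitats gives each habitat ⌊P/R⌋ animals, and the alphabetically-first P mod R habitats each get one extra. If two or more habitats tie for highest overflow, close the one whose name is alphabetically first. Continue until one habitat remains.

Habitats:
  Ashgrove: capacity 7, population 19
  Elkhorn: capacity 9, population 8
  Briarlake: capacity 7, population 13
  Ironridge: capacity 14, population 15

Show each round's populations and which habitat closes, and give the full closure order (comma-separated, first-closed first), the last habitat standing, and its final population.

Round 1: Ashgrove=19 Briarlake=13 Elkhorn=8 Ironridge=15 → close Ashgrove (overflow 12)
  19÷3 = 6 each, +1 to first 1
Round 2: Briarlake=20 Elkhorn=14 Ironridge=21 → close Briarlake (overflow 13)
  20÷2 = 10 each, +1 to first 0
Round 3: Elkhorn=24 Ironridge=31 → close Ironridge (overflow 17)
  31÷1 = 31 each, +1 to first 0

Closure order: Ashgrove, Briarlake, Ironridge
Last habitat: Elkhorn with 55 animals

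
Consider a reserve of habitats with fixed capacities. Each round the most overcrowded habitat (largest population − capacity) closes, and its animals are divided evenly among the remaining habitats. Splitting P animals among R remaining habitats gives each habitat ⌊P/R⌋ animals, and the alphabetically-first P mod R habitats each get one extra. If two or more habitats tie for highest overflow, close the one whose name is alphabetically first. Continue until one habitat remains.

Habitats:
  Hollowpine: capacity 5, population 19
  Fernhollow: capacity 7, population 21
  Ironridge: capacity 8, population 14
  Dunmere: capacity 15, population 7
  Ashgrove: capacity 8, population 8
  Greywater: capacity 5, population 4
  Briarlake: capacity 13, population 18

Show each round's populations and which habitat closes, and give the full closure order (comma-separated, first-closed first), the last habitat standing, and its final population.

Round 1: Ashgrove=8 Briarlake=18 Dunmere=7 Fernhollow=21 Greywater=4 Hollowpine=19 Ironridge=14 → close Fernhollow (overflow 14)
  21÷6 = 3 each, +1 to first 3
Round 2: Ashgrove=12 Briarlake=22 Dunmere=11 Greywater=7 Hollowpine=22 Ironridge=17 → close Hollowpine (overflow 17)
  22÷5 = 4 each, +1 to first 2
Round 3: Ashgrove=17 Briarlake=27 Dunmere=15 Greywater=11 Ironridge=21 → close Briarlake (overflow 14)
  27÷4 = 6 each, +1 to first 3
Round 4: Ashgrove=24 Dunmere=22 Greywater=18 Ironridge=27 → close Ironridge (overflow 19)
  27÷3 = 9 each, +1 to first 0
Round 5: Ashgrove=33 Dunmere=31 Greywater=27 → close Ashgrove (overflow 25)
  33÷2 = 16 each, +1 to first 1
Round 6: Dunmere=48 Greywater=43 → close Greywater (overflow 38)
  43÷1 = 43 each, +1 to first 0

Closure order: Fernhollow, Hollowpine, Briarlake, Ironridge, Ashgrove, Greywater
Last habitat: Dunmere with 91 animals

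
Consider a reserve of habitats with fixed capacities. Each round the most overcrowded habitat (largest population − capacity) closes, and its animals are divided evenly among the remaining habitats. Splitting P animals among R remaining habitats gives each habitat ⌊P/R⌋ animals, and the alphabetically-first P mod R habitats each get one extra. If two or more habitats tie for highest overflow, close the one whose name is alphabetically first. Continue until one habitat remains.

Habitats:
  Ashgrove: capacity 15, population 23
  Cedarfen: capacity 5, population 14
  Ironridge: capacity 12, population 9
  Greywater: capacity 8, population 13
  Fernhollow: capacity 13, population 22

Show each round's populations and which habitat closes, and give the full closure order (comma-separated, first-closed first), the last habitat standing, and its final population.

Round 1: Ashgrove=23 Cedarfen=14 Fernhollow=22 Greywater=13 Ironridge=9 → close Cedarfen (overflow 9)
  14÷4 = 3 each, +1 to first 2
Round 2: Ashgrove=27 Fernhollow=26 Greywater=16 Ironridge=12 → close Fernhollow (overflow 13)
  26÷3 = 8 each, +1 to first 2
Round 3: Ashgrove=36 Greywater=25 Ironridge=20 → close Ashgrove (overflow 21)
  36÷2 = 18 each, +1 to first 0
Round 4: Greywater=43 Ironridge=38 → close Greywater (overflow 35)
  43÷1 = 43 each, +1 to first 0

Closure order: Cedarfen, Fernhollow, Ashgrove, Greywater
Last habitat: Ironridge with 81 animals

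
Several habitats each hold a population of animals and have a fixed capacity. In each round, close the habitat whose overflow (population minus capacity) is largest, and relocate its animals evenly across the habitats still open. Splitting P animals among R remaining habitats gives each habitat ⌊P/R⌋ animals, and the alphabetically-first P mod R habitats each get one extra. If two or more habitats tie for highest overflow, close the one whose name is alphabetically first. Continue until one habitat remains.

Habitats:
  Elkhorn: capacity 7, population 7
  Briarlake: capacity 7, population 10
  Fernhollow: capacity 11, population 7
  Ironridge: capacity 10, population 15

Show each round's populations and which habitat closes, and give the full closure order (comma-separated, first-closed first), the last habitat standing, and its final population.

Closure order: Ironridge, Briarlake, Elkhorn
Last habitat: Fernhollow with 39 animals

Round 1: Briarlake=10 Elkhorn=7 Fernhollow=7 Ironridge=15 → close Ironridge (overflow 5)
  15÷3 = 5 each, +1 to first 0
Round 2: Briarlake=15 Elkhorn=12 Fernhollow=12 → close Briarlake (overflow 8)
  15÷2 = 7 each, +1 to first 1
Round 3: Elkhorn=20 Fernhollow=19 → close Elkhorn (overflow 13)
  20÷1 = 20 each, +1 to first 0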